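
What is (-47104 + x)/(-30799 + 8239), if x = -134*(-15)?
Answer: 22547/11280 ≈ 1.9988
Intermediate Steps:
x = 2010
(-47104 + x)/(-30799 + 8239) = (-47104 + 2010)/(-30799 + 8239) = -45094/(-22560) = -45094*(-1/22560) = 22547/11280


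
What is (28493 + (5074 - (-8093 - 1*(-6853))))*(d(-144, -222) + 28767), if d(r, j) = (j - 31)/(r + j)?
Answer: 366482032825/366 ≈ 1.0013e+9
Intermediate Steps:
d(r, j) = (-31 + j)/(j + r)
(28493 + (5074 - (-8093 - 1*(-6853))))*(d(-144, -222) + 28767) = (28493 + (5074 - (-8093 - 1*(-6853))))*((-31 - 222)/(-222 - 144) + 28767) = (28493 + (5074 - (-8093 + 6853)))*(-253/(-366) + 28767) = (28493 + (5074 - 1*(-1240)))*(-1/366*(-253) + 28767) = (28493 + (5074 + 1240))*(253/366 + 28767) = (28493 + 6314)*(10528975/366) = 34807*(10528975/366) = 366482032825/366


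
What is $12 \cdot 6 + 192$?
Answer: $264$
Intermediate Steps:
$12 \cdot 6 + 192 = 72 + 192 = 264$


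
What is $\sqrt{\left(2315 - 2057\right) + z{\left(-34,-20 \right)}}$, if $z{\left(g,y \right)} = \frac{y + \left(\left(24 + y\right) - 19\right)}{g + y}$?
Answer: $\frac{\sqrt{83802}}{18} \approx 16.083$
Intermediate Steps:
$z{\left(g,y \right)} = \frac{5 + 2 y}{g + y}$ ($z{\left(g,y \right)} = \frac{y + \left(5 + y\right)}{g + y} = \frac{5 + 2 y}{g + y}$)
$\sqrt{\left(2315 - 2057\right) + z{\left(-34,-20 \right)}} = \sqrt{\left(2315 - 2057\right) + \frac{5 + 2 \left(-20\right)}{-34 - 20}} = \sqrt{\left(2315 - 2057\right) + \frac{5 - 40}{-54}} = \sqrt{258 - - \frac{35}{54}} = \sqrt{258 + \frac{35}{54}} = \sqrt{\frac{13967}{54}} = \frac{\sqrt{83802}}{18}$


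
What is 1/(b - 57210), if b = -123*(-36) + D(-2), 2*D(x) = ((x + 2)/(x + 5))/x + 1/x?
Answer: -4/211129 ≈ -1.8946e-5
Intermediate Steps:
D(x) = 1/(2*x) + (2 + x)/(2*x*(5 + x)) (D(x) = (((x + 2)/(x + 5))/x + 1/x)/2 = (((2 + x)/(5 + x))/x + 1/x)/2 = ((2 + x)/(x*(5 + x)) + 1/x)/2 = (1/x + (2 + x)/(x*(5 + x)))/2 = 1/(2*x) + (2 + x)/(2*x*(5 + x)))
b = 17711/4 (b = -123*(-36) + (7/2 - 2)/((-2)*(5 - 2)) = 4428 - 1/2*3/2/3 = 4428 - 1/2*1/3*3/2 = 4428 - 1/4 = 17711/4 ≈ 4427.8)
1/(b - 57210) = 1/(17711/4 - 57210) = 1/(-211129/4) = -4/211129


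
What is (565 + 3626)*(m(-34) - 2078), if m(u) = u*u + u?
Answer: -4006596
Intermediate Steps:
m(u) = u + u**2 (m(u) = u**2 + u = u + u**2)
(565 + 3626)*(m(-34) - 2078) = (565 + 3626)*(-34*(1 - 34) - 2078) = 4191*(-34*(-33) - 2078) = 4191*(1122 - 2078) = 4191*(-956) = -4006596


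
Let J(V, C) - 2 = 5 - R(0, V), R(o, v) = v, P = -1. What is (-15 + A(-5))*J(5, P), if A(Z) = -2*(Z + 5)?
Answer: -30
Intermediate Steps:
J(V, C) = 7 - V (J(V, C) = 2 + (5 - V) = 7 - V)
A(Z) = -10 - 2*Z (A(Z) = -2*(5 + Z) = -10 - 2*Z)
(-15 + A(-5))*J(5, P) = (-15 + (-10 - 2*(-5)))*(7 - 1*5) = (-15 + (-10 + 10))*(7 - 5) = (-15 + 0)*2 = -15*2 = -30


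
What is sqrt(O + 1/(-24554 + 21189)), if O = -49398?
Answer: I*sqrt(559344671915)/3365 ≈ 222.26*I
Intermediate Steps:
sqrt(O + 1/(-24554 + 21189)) = sqrt(-49398 + 1/(-24554 + 21189)) = sqrt(-49398 + 1/(-3365)) = sqrt(-49398 - 1/3365) = sqrt(-166224271/3365) = I*sqrt(559344671915)/3365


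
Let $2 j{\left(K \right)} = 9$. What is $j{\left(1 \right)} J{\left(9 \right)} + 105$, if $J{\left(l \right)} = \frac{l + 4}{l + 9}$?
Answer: $\frac{433}{4} \approx 108.25$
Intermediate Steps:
$j{\left(K \right)} = \frac{9}{2}$ ($j{\left(K \right)} = \frac{1}{2} \cdot 9 = \frac{9}{2}$)
$J{\left(l \right)} = \frac{4 + l}{9 + l}$
$j{\left(1 \right)} J{\left(9 \right)} + 105 = \frac{9 \frac{4 + 9}{9 + 9}}{2} + 105 = \frac{9 \cdot \frac{1}{18} \cdot 13}{2} + 105 = \frac{9}{2} \cdot \frac{13}{18} + 105 = \frac{13}{4} + 105 = \frac{433}{4}$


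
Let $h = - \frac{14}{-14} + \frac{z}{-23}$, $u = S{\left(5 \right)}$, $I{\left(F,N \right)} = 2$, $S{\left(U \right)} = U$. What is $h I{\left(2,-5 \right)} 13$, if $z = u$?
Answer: $\frac{468}{23} \approx 20.348$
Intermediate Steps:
$u = 5$
$z = 5$
$h = \frac{18}{23}$ ($h = - \frac{14}{-14} + \frac{5}{-23} = \left(-14\right) \left(- \frac{1}{14}\right) + 5 \left(- \frac{1}{23}\right) = 1 - \frac{5}{23} = \frac{18}{23} \approx 0.78261$)
$h I{\left(2,-5 \right)} 13 = \frac{18}{23} \cdot 2 \cdot 13 = \frac{36}{23} \cdot 13 = \frac{468}{23}$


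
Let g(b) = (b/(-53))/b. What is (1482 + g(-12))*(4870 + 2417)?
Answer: 572357415/53 ≈ 1.0799e+7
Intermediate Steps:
g(b) = -1/53 (g(b) = (b*(-1/53))/b = (-b/53)/b = -1/53)
(1482 + g(-12))*(4870 + 2417) = (1482 - 1/53)*(4870 + 2417) = (78545/53)*7287 = 572357415/53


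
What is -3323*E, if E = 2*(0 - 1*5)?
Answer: 33230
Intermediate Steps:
E = -10 (E = 2*(0 - 5) = 2*(-5) = -10)
-3323*E = -3323*(-10) = 33230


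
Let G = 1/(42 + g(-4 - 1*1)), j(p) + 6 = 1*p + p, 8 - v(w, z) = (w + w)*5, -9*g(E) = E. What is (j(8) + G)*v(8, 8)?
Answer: -276408/383 ≈ -721.69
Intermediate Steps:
g(E) = -E/9
v(w, z) = 8 - 10*w (v(w, z) = 8 - (w + w)*5 = 8 - 2*w*5 = 8 - 10*w)
j(p) = -6 + 2*p (j(p) = -6 + (1*p + p) = -6 + (p + p) = -6 + 2*p)
G = 9/383 (G = 1/(42 - (-4 - 1*1)/9) = 1/(42 - (-4 - 1)/9) = 1/(42 - ⅑*(-5)) = 1/(42 + 5/9) = 1/(383/9) = 9/383 ≈ 0.023499)
(j(8) + G)*v(8, 8) = ((-6 + 2*8) + 9/383)*(8 - 10*8) = ((-6 + 16) + 9/383)*(8 - 80) = (10 + 9/383)*(-72) = (3839/383)*(-72) = -276408/383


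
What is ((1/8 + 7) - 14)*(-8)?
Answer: 55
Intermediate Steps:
((1/8 + 7) - 14)*(-8) = ((⅛ + 7) - 14)*(-8) = (57/8 - 14)*(-8) = -55/8*(-8) = 55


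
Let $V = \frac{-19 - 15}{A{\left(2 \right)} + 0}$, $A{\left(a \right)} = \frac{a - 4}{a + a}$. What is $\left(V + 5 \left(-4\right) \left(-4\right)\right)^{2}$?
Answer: $21904$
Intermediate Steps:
$A{\left(a \right)} = \frac{-4 + a}{2 a}$
$V = 68$ ($V = \frac{-19 - 15}{\frac{-4 + 2}{2 \cdot 2} + 0} = - \frac{34}{\frac{1}{2} \cdot \frac{1}{2} \left(-2\right) + 0} = - \frac{34}{- \frac{1}{2} + 0} = - \frac{34}{- \frac{1}{2}} = \left(-34\right) \left(-2\right) = 68$)
$\left(V + 5 \left(-4\right) \left(-4\right)\right)^{2} = \left(68 + 5 \left(-4\right) \left(-4\right)\right)^{2} = \left(68 - -80\right)^{2} = \left(68 + 80\right)^{2} = 148^{2} = 21904$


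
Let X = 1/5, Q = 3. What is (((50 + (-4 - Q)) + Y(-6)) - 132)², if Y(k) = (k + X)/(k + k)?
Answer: 28206721/3600 ≈ 7835.2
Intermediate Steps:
X = ⅕ ≈ 0.20000
Y(k) = (⅕ + k)/(2*k) (Y(k) = (k + ⅕)/(k + k) = (⅕ + k)/((2*k)) = (⅕ + k)*(1/(2*k)) = (⅕ + k)/(2*k))
(((50 + (-4 - Q)) + Y(-6)) - 132)² = (((50 + (-4 - 1*3)) + (⅒)*(1 + 5*(-6))/(-6)) - 132)² = (((50 + (-4 - 3)) + (⅒)*(-⅙)*(1 - 30)) - 132)² = (((50 - 7) + (⅒)*(-⅙)*(-29)) - 132)² = ((43 + 29/60) - 132)² = (2609/60 - 132)² = (-5311/60)² = 28206721/3600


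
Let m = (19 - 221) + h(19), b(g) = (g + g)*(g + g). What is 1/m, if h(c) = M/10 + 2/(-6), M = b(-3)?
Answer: -15/2981 ≈ -0.0050319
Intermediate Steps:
b(g) = 4*g² (b(g) = (2*g)*(2*g) = 4*g²)
M = 36 (M = 4*(-3)² = 4*9 = 36)
h(c) = 49/15 (h(c) = 36/10 + 2/(-6) = 36*(⅒) + 2*(-⅙) = 18/5 - ⅓ = 49/15)
m = -2981/15 (m = (19 - 221) + 49/15 = -202 + 49/15 = -2981/15 ≈ -198.73)
1/m = 1/(-2981/15) = -15/2981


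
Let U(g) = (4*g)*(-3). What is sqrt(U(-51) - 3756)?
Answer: 2*I*sqrt(786) ≈ 56.071*I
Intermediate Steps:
U(g) = -12*g
sqrt(U(-51) - 3756) = sqrt(-12*(-51) - 3756) = sqrt(612 - 3756) = sqrt(-3144) = 2*I*sqrt(786)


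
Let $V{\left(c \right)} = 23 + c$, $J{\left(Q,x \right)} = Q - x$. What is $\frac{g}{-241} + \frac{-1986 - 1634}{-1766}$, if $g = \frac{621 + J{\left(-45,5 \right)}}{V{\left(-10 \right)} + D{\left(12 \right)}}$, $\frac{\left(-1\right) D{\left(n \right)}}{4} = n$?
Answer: $\frac{15771543}{7448105} \approx 2.1175$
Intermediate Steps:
$D{\left(n \right)} = - 4 n$
$g = - \frac{571}{35}$ ($g = \frac{621 - 50}{\left(23 - 10\right) - 48} = \frac{621 - 50}{13 - 48} = \frac{621 - 50}{-35} = 571 \left(- \frac{1}{35}\right) = - \frac{571}{35} \approx -16.314$)
$\frac{g}{-241} + \frac{-1986 - 1634}{-1766} = - \frac{571}{35 \left(-241\right)} + \frac{-1986 - 1634}{-1766} = \left(- \frac{571}{35}\right) \left(- \frac{1}{241}\right) - - \frac{1810}{883} = \frac{571}{8435} + \frac{1810}{883} = \frac{15771543}{7448105}$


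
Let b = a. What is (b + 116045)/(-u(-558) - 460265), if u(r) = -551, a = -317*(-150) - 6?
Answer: -163589/459714 ≈ -0.35585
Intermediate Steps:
a = 47544 (a = 47550 - 6 = 47544)
b = 47544
(b + 116045)/(-u(-558) - 460265) = (47544 + 116045)/(-1*(-551) - 460265) = 163589/(551 - 460265) = 163589/(-459714) = 163589*(-1/459714) = -163589/459714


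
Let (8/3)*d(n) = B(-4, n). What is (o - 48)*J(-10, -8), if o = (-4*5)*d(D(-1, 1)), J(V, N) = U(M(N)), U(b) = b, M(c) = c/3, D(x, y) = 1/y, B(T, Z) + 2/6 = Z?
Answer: 424/3 ≈ 141.33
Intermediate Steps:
B(T, Z) = -⅓ + Z
M(c) = c/3 (M(c) = c*(⅓) = c/3)
J(V, N) = N/3
d(n) = -⅛ + 3*n/8 (d(n) = 3*(-⅓ + n)/8 = -⅛ + 3*n/8)
o = -5 (o = (-4*5)*(-⅛ + (3/8)/1) = -20*(-⅛ + (3/8)*1) = -20*(-⅛ + 3/8) = -20*¼ = -5)
(o - 48)*J(-10, -8) = (-5 - 48)*((⅓)*(-8)) = -53*(-8/3) = 424/3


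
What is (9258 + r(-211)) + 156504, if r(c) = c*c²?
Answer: -9228169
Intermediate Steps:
r(c) = c³
(9258 + r(-211)) + 156504 = (9258 + (-211)³) + 156504 = (9258 - 9393931) + 156504 = -9384673 + 156504 = -9228169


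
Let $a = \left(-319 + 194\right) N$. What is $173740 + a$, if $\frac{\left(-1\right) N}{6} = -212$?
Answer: $14740$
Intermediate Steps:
$N = 1272$ ($N = \left(-6\right) \left(-212\right) = 1272$)
$a = -159000$ ($a = \left(-319 + 194\right) 1272 = \left(-125\right) 1272 = -159000$)
$173740 + a = 173740 - 159000 = 14740$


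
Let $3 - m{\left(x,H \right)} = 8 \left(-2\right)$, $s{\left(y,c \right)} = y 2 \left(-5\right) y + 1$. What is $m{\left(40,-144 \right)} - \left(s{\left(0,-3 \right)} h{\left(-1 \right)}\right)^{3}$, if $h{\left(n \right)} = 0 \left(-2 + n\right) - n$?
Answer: $18$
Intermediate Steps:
$s{\left(y,c \right)} = 1 - 10 y^{2}$ ($s{\left(y,c \right)} = 2 y \left(-5\right) y + 1 = - 10 y y + 1 = - 10 y^{2} + 1 = 1 - 10 y^{2}$)
$h{\left(n \right)} = - n$ ($h{\left(n \right)} = 0 - n = - n$)
$m{\left(x,H \right)} = 19$ ($m{\left(x,H \right)} = 3 - 8 \left(-2\right) = 3 - -16 = 3 + 16 = 19$)
$m{\left(40,-144 \right)} - \left(s{\left(0,-3 \right)} h{\left(-1 \right)}\right)^{3} = 19 - \left(\left(1 - 10 \cdot 0^{2}\right) \left(\left(-1\right) \left(-1\right)\right)\right)^{3} = 19 - \left(\left(1 - 0\right) 1\right)^{3} = 19 - \left(\left(1 + 0\right) 1\right)^{3} = 19 - \left(1 \cdot 1\right)^{3} = 19 - 1^{3} = 19 - 1 = 18$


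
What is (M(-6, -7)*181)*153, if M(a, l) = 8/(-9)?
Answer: -24616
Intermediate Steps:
M(a, l) = -8/9 (M(a, l) = 8*(-⅑) = -8/9)
(M(-6, -7)*181)*153 = -8/9*181*153 = -1448/9*153 = -24616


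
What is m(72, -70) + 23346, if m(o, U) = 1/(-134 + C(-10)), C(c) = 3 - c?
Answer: 2824865/121 ≈ 23346.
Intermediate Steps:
m(o, U) = -1/121 (m(o, U) = 1/(-134 + (3 - 1*(-10))) = 1/(-134 + (3 + 10)) = 1/(-134 + 13) = 1/(-121) = -1/121)
m(72, -70) + 23346 = -1/121 + 23346 = 2824865/121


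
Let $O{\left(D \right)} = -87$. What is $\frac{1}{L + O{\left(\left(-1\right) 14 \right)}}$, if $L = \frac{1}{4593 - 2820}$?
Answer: $- \frac{1773}{154250} \approx -0.011494$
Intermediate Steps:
$L = \frac{1}{1773} \approx 0.00056402$
$\frac{1}{L + O{\left(\left(-1\right) 14 \right)}} = \frac{1}{\frac{1}{1773} - 87} = \frac{1}{- \frac{154250}{1773}} = - \frac{1773}{154250}$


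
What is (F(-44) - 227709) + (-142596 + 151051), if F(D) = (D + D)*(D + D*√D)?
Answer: -215382 + 7744*I*√11 ≈ -2.1538e+5 + 25684.0*I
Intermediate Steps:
F(D) = 2*D*(D + D^(3/2)) (F(D) = (2*D)*(D + D^(3/2)) = 2*D*(D + D^(3/2)))
(F(-44) - 227709) + (-142596 + 151051) = ((2*(-44)² + 2*(-44)^(5/2)) - 227709) + (-142596 + 151051) = ((2*1936 + 2*(3872*I*√11)) - 227709) + 8455 = ((3872 + 7744*I*√11) - 227709) + 8455 = (-223837 + 7744*I*√11) + 8455 = -215382 + 7744*I*√11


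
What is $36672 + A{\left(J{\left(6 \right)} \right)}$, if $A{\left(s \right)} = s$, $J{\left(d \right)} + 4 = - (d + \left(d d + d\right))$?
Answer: $36620$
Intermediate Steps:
$J{\left(d \right)} = -4 - d^{2} - 2 d$ ($J{\left(d \right)} = -4 - \left(d + \left(d d + d\right)\right) = -4 - \left(d + \left(d^{2} + d\right)\right) = -4 - \left(d + \left(d + d^{2}\right)\right) = -4 - \left(d^{2} + 2 d\right) = -4 - d^{2} - 2 d$)
$36672 + A{\left(J{\left(6 \right)} \right)} = 36672 - 52 = 36620$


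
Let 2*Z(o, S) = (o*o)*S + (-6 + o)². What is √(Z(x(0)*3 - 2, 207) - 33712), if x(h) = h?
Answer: I*√33266 ≈ 182.39*I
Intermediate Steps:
Z(o, S) = (-6 + o)²/2 + S*o²/2 (Z(o, S) = ((o*o)*S + (-6 + o)²)/2 = (o²*S + (-6 + o)²)/2 = (S*o² + (-6 + o)²)/2 = ((-6 + o)² + S*o²)/2 = (-6 + o)²/2 + S*o²/2)
√(Z(x(0)*3 - 2, 207) - 33712) = √(((-6 + (0*3 - 2))²/2 + (½)*207*(0*3 - 2)²) - 33712) = √(((-6 + (0 - 2))²/2 + (½)*207*(0 - 2)²) - 33712) = √(((-6 - 2)²/2 + (½)*207*(-2)²) - 33712) = √(((½)*(-8)² + (½)*207*4) - 33712) = √(((½)*64 + 414) - 33712) = √((32 + 414) - 33712) = √(446 - 33712) = √(-33266) = I*√33266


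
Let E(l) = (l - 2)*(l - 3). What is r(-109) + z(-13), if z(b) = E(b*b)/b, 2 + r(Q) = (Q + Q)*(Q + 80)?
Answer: 54438/13 ≈ 4187.5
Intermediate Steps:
E(l) = (-3 + l)*(-2 + l) (E(l) = (-2 + l)*(-3 + l) = (-3 + l)*(-2 + l))
r(Q) = -2 + 2*Q*(80 + Q) (r(Q) = -2 + (Q + Q)*(Q + 80) = -2 + (2*Q)*(80 + Q) = -2 + 2*Q*(80 + Q))
z(b) = (6 + b**4 - 5*b**2)/b (z(b) = (6 + (b*b)**2 - 5*b*b)/b = (6 + (b**2)**2 - 5*b**2)/b = (6 + b**4 - 5*b**2)/b)
r(-109) + z(-13) = (-2 + 2*(-109)**2 + 160*(-109)) + ((-13)**3 - 5*(-13) + 6/(-13)) = (-2 + 2*11881 - 17440) + (-2197 + 65 + 6*(-1/13)) = (-2 + 23762 - 17440) + (-2197 + 65 - 6/13) = 6320 - 27722/13 = 54438/13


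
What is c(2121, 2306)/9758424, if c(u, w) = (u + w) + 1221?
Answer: 706/1219803 ≈ 0.00057878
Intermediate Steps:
c(u, w) = 1221 + u + w
c(2121, 2306)/9758424 = (1221 + 2121 + 2306)/9758424 = 5648*(1/9758424) = 706/1219803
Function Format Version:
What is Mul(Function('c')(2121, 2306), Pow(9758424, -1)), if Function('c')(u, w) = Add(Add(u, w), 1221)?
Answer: Rational(706, 1219803) ≈ 0.00057878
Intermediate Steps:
Function('c')(u, w) = Add(1221, u, w)
Mul(Function('c')(2121, 2306), Pow(9758424, -1)) = Mul(Add(1221, 2121, 2306), Pow(9758424, -1)) = Mul(5648, Rational(1, 9758424)) = Rational(706, 1219803)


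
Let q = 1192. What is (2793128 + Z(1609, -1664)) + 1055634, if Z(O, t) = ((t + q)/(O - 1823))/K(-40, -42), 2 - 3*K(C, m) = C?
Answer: 2882722856/749 ≈ 3.8488e+6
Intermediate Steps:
K(C, m) = 2/3 - C/3
Z(O, t) = (1192 + t)/(14*(-1823 + O)) (Z(O, t) = ((t + 1192)/(O - 1823))/(2/3 - 1/3*(-40)) = ((1192 + t)/(-1823 + O))/(2/3 + 40/3) = ((1192 + t)/(-1823 + O))/14 = ((1192 + t)/(-1823 + O))*(1/14) = (1192 + t)/(14*(-1823 + O)))
(2793128 + Z(1609, -1664)) + 1055634 = (2793128 + (1192 - 1664)/(14*(-1823 + 1609))) + 1055634 = (2793128 + (1/14)*(-472)/(-214)) + 1055634 = (2793128 + (1/14)*(-1/214)*(-472)) + 1055634 = (2793128 + 118/749) + 1055634 = 2092052990/749 + 1055634 = 2882722856/749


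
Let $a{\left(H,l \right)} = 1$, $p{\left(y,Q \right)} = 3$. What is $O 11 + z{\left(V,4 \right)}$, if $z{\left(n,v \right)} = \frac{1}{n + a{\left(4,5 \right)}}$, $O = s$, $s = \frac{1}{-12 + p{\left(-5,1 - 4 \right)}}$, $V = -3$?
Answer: $- \frac{31}{18} \approx -1.7222$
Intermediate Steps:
$s = - \frac{1}{9}$ ($s = \frac{1}{-12 + 3} = \frac{1}{-9} = - \frac{1}{9} \approx -0.11111$)
$O = - \frac{1}{9} \approx -0.11111$
$z{\left(n,v \right)} = \frac{1}{1 + n}$ ($z{\left(n,v \right)} = \frac{1}{n + 1} = \frac{1}{1 + n}$)
$O 11 + z{\left(V,4 \right)} = \left(- \frac{1}{9}\right) 11 + \frac{1}{1 - 3} = - \frac{11}{9} + \frac{1}{-2} = - \frac{11}{9} - \frac{1}{2} = - \frac{31}{18}$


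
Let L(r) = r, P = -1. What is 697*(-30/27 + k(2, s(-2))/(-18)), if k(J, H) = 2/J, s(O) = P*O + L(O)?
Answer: -4879/6 ≈ -813.17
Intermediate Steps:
s(O) = 0 (s(O) = -O + O = 0)
697*(-30/27 + k(2, s(-2))/(-18)) = 697*(-30/27 + (2/2)/(-18)) = 697*(-30*1/27 + (2*(½))*(-1/18)) = 697*(-10/9 + 1*(-1/18)) = 697*(-10/9 - 1/18) = 697*(-7/6) = -4879/6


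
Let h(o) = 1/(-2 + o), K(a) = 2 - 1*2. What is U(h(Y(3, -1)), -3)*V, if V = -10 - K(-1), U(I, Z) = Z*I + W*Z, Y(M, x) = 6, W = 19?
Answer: 1155/2 ≈ 577.50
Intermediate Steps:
K(a) = 0 (K(a) = 2 - 2 = 0)
U(I, Z) = 19*Z + I*Z (U(I, Z) = Z*I + 19*Z = I*Z + 19*Z = 19*Z + I*Z)
V = -10 (V = -10 - 1*0 = -10 + 0 = -10)
U(h(Y(3, -1)), -3)*V = -3*(19 + 1/(-2 + 6))*(-10) = -3*(19 + 1/4)*(-10) = -3*77/4*(-10) = -231/4*(-10) = 1155/2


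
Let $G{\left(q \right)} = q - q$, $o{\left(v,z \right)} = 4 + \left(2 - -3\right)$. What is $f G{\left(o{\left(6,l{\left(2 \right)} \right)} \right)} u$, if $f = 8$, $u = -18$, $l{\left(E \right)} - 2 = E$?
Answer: $0$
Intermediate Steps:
$l{\left(E \right)} = 2 + E$
$o{\left(v,z \right)} = 9$ ($o{\left(v,z \right)} = 4 + \left(2 + 3\right) = 4 + 5 = 9$)
$G{\left(q \right)} = 0$
$f G{\left(o{\left(6,l{\left(2 \right)} \right)} \right)} u = 8 \cdot 0 \left(-18\right) = 0 \left(-18\right) = 0$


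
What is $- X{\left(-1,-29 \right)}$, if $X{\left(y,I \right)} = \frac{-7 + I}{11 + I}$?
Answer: $-2$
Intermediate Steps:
$X{\left(y,I \right)} = \frac{-7 + I}{11 + I}$
$- X{\left(-1,-29 \right)} = - \frac{-7 - 29}{11 - 29} = - \frac{-36}{-18} = - \frac{\left(-1\right) \left(-36\right)}{18} = \left(-1\right) 2 = -2$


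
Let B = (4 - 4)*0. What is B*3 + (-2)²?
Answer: 4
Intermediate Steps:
B = 0 (B = 0*0 = 0)
B*3 + (-2)² = 0*3 + (-2)² = 0 + 4 = 4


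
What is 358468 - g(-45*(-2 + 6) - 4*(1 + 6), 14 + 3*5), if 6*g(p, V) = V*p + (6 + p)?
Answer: 359507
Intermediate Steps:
g(p, V) = 1 + p/6 + V*p/6 (g(p, V) = (V*p + (6 + p))/6 = (6 + p + V*p)/6 = 1 + p/6 + V*p/6)
358468 - g(-45*(-2 + 6) - 4*(1 + 6), 14 + 3*5) = 358468 - (1 + (-45*(-2 + 6) - 4*(1 + 6))/6 + (14 + 3*5)*(-45*(-2 + 6) - 4*(1 + 6))/6) = 358468 - (1 + (-45*4 - 4*7)/6 + (14 + 15)*(-45*4 - 4*7)/6) = 358468 - (1 + (-9*20 - 28)/6 + (⅙)*29*(-9*20 - 28)) = 358468 - (1 + (-180 - 28)/6 + (⅙)*29*(-180 - 28)) = 358468 - (1 + (⅙)*(-208) + (⅙)*29*(-208)) = 358468 - (1 - 104/3 - 3016/3) = 358468 - 1*(-1039) = 358468 + 1039 = 359507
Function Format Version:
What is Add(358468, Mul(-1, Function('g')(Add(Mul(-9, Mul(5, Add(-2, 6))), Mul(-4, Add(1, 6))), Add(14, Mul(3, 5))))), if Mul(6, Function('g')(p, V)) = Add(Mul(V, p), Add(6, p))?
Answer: 359507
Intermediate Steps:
Function('g')(p, V) = Add(1, Mul(Rational(1, 6), p), Mul(Rational(1, 6), V, p)) (Function('g')(p, V) = Mul(Rational(1, 6), Add(Mul(V, p), Add(6, p))) = Mul(Rational(1, 6), Add(6, p, Mul(V, p))) = Add(1, Mul(Rational(1, 6), p), Mul(Rational(1, 6), V, p)))
Add(358468, Mul(-1, Function('g')(Add(Mul(-9, Mul(5, Add(-2, 6))), Mul(-4, Add(1, 6))), Add(14, Mul(3, 5))))) = Add(358468, Mul(-1, Add(1, Mul(Rational(1, 6), Add(Mul(-9, Mul(5, Add(-2, 6))), Mul(-4, Add(1, 6)))), Mul(Rational(1, 6), Add(14, Mul(3, 5)), Add(Mul(-9, Mul(5, Add(-2, 6))), Mul(-4, Add(1, 6))))))) = Add(358468, Mul(-1, Add(1, Mul(Rational(1, 6), Add(Mul(-9, Mul(5, 4)), Mul(-4, 7))), Mul(Rational(1, 6), Add(14, 15), Add(Mul(-9, Mul(5, 4)), Mul(-4, 7)))))) = Add(358468, Mul(-1, Add(1, Mul(Rational(1, 6), Add(Mul(-9, 20), -28)), Mul(Rational(1, 6), 29, Add(Mul(-9, 20), -28))))) = Add(358468, Mul(-1, Add(1, Mul(Rational(1, 6), Add(-180, -28)), Mul(Rational(1, 6), 29, Add(-180, -28))))) = Add(358468, Mul(-1, Add(1, Mul(Rational(1, 6), -208), Mul(Rational(1, 6), 29, -208)))) = Add(358468, Mul(-1, Add(1, Rational(-104, 3), Rational(-3016, 3)))) = Add(358468, Mul(-1, -1039)) = Add(358468, 1039) = 359507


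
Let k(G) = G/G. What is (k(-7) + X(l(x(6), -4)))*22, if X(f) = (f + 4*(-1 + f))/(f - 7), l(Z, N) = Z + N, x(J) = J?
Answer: -22/5 ≈ -4.4000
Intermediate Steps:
k(G) = 1
l(Z, N) = N + Z
X(f) = (-4 + 5*f)/(-7 + f) (X(f) = (f + (-4 + 4*f))/(-7 + f) = (-4 + 5*f)/(-7 + f))
(k(-7) + X(l(x(6), -4)))*22 = (1 + (-4 + 5*(-4 + 6))/(-7 + (-4 + 6)))*22 = (1 + (-4 + 5*2)/(-7 + 2))*22 = (1 + (-4 + 10)/(-5))*22 = (1 - ⅕*6)*22 = (1 - 6/5)*22 = -⅕*22 = -22/5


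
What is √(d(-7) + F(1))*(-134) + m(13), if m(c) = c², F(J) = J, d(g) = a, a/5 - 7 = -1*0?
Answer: -635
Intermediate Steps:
a = 35 (a = 35 + 5*(-1*0) = 35 + 5*0 = 35 + 0 = 35)
d(g) = 35
√(d(-7) + F(1))*(-134) + m(13) = √(35 + 1)*(-134) + 13² = √36*(-134) + 169 = 6*(-134) + 169 = -804 + 169 = -635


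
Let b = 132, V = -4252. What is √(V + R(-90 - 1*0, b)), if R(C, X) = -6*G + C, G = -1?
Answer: 4*I*√271 ≈ 65.848*I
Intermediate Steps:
R(C, X) = 6 + C (R(C, X) = -6*(-1) + C = 6 + C)
√(V + R(-90 - 1*0, b)) = √(-4252 + (6 + (-90 - 1*0))) = √(-4252 + (6 + (-90 + 0))) = √(-4252 + (6 - 90)) = √(-4252 - 84) = √(-4336) = 4*I*√271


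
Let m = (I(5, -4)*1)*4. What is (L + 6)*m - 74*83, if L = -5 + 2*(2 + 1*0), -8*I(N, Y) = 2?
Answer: -6147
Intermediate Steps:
I(N, Y) = -¼ (I(N, Y) = -⅛*2 = -¼)
L = -1 (L = -5 + 2*(2 + 0) = -5 + 2*2 = -5 + 4 = -1)
m = -1 (m = -¼*1*4 = -¼*4 = -1)
(L + 6)*m - 74*83 = (-1 + 6)*(-1) - 74*83 = 5*(-1) - 6142 = -5 - 6142 = -6147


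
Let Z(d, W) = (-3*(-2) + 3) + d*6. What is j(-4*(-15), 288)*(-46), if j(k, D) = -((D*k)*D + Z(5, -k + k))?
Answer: 228927234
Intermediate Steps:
Z(d, W) = 9 + 6*d (Z(d, W) = (6 + 3) + 6*d = 9 + 6*d)
j(k, D) = -39 - k*D² (j(k, D) = -((D*k)*D + (9 + 6*5)) = -(k*D² + (9 + 30)) = -(k*D² + 39) = -(39 + k*D²) = -39 - k*D²)
j(-4*(-15), 288)*(-46) = (-39 - 1*(-4*(-15))*288²)*(-46) = (-39 - 1*60*82944)*(-46) = (-39 - 4976640)*(-46) = -4976679*(-46) = 228927234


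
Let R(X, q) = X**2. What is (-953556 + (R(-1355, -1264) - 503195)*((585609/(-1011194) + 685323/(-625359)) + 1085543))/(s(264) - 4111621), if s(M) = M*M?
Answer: -152487228985835775336229/425991456153663925 ≈ -3.5796e+5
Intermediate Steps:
s(M) = M**2
(-953556 + (R(-1355, -1264) - 503195)*((585609/(-1011194) + 685323/(-625359)) + 1085543))/(s(264) - 4111621) = (-953556 + ((-1355)**2 - 503195)*((585609/(-1011194) + 685323/(-625359)) + 1085543))/(264**2 - 4111621) = (-953556 + (1836025 - 503195)*((585609*(-1/1011194) + 685323*(-1/625359)) + 1085543))/(69696 - 4111621) = (-953556 + 1332830*((-585609/1011194 - 228441/208453) + 1085543))/(-4041925) = (-953556 + 1332830*(-353070121431/210786422882 + 1085543))*(-1/4041925) = (-953556 + 1332830*(228817372784473495/210786422882))*(-1/4041925) = (-953556 + 152487329484164904170425/105393211441)*(-1/4041925) = (152487228985835775336229/105393211441)*(-1/4041925) = -152487228985835775336229/425991456153663925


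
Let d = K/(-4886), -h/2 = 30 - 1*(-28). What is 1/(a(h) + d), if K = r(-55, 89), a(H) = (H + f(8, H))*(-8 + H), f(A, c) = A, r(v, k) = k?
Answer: 4886/65433223 ≈ 7.4672e-5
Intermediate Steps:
h = -116 (h = -2*(30 - 1*(-28)) = -2*(30 + 28) = -2*58 = -116)
a(H) = (-8 + H)*(8 + H) (a(H) = (H + 8)*(-8 + H) = (8 + H)*(-8 + H) = (-8 + H)*(8 + H))
K = 89
d = -89/4886 (d = 89/(-4886) = 89*(-1/4886) = -89/4886 ≈ -0.018215)
1/(a(h) + d) = 1/((-64 + (-116)**2) - 89/4886) = 1/((-64 + 13456) - 89/4886) = 1/(13392 - 89/4886) = 1/(65433223/4886) = 4886/65433223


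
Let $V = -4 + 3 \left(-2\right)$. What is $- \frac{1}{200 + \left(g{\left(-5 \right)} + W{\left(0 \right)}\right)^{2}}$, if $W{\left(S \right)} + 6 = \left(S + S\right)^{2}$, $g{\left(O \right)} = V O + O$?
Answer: $- \frac{1}{1721} \approx -0.00058106$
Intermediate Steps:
$V = -10$ ($V = -4 - 6 = -10$)
$g{\left(O \right)} = - 9 O$ ($g{\left(O \right)} = - 10 O + O = - 9 O$)
$W{\left(S \right)} = -6 + 4 S^{2}$ ($W{\left(S \right)} = -6 + \left(S + S\right)^{2} = -6 + \left(2 S\right)^{2} = -6 + 4 S^{2}$)
$- \frac{1}{200 + \left(g{\left(-5 \right)} + W{\left(0 \right)}\right)^{2}} = - \frac{1}{200 + \left(\left(-9\right) \left(-5\right) - \left(6 - 4 \cdot 0^{2}\right)\right)^{2}} = - \frac{1}{200 + \left(45 + \left(-6 + 4 \cdot 0\right)\right)^{2}} = - \frac{1}{200 + \left(45 + \left(-6 + 0\right)\right)^{2}} = - \frac{1}{200 + \left(45 - 6\right)^{2}} = - \frac{1}{200 + 39^{2}} = - \frac{1}{200 + 1521} = - \frac{1}{1721}$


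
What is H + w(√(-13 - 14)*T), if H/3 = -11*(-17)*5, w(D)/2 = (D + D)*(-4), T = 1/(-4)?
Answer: 2805 + 12*I*√3 ≈ 2805.0 + 20.785*I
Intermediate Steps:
T = -¼ ≈ -0.25000
w(D) = -16*D (w(D) = 2*((D + D)*(-4)) = 2*((2*D)*(-4)) = 2*(-8*D) = -16*D)
H = 2805 (H = 3*(-11*(-17)*5) = 3*(187*5) = 3*935 = 2805)
H + w(√(-13 - 14)*T) = 2805 - 16*√(-13 - 14)*(-1)/4 = 2805 - 16*√(-27)*(-1)/4 = 2805 - 16*3*I*√3*(-1)/4 = 2805 - (-12)*I*√3 = 2805 + 12*I*√3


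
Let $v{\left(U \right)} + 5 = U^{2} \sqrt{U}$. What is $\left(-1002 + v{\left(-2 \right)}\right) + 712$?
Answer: $-295 + 4 i \sqrt{2} \approx -295.0 + 5.6569 i$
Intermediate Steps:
$v{\left(U \right)} = -5 + U^{\frac{5}{2}}$ ($v{\left(U \right)} = -5 + U^{2} \sqrt{U} = -5 + U^{\frac{5}{2}}$)
$\left(-1002 + v{\left(-2 \right)}\right) + 712 = \left(-1002 - \left(5 - \left(-2\right)^{\frac{5}{2}}\right)\right) + 712 = \left(-1002 - \left(5 - 4 i \sqrt{2}\right)\right) + 712 = \left(-1007 + 4 i \sqrt{2}\right) + 712 = -295 + 4 i \sqrt{2}$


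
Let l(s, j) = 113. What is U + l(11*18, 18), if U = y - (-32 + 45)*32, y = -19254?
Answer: -19557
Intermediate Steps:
U = -19670 (U = -19254 - (-32 + 45)*32 = -19254 - 13*32 = -19254 - 1*416 = -19254 - 416 = -19670)
U + l(11*18, 18) = -19670 + 113 = -19557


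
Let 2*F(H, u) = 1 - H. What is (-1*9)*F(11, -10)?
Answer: 45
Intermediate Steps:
F(H, u) = 1/2 - H/2 (F(H, u) = (1 - H)/2 = 1/2 - H/2)
(-1*9)*F(11, -10) = (-1*9)*(1/2 - 1/2*11) = -9*(1/2 - 11/2) = -9*(-5) = 45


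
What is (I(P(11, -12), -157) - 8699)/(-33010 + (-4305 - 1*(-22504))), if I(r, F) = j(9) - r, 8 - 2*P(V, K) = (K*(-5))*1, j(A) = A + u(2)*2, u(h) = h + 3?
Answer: 8654/14811 ≈ 0.58430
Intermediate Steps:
u(h) = 3 + h
j(A) = 10 + A (j(A) = A + (3 + 2)*2 = A + 5*2 = A + 10 = 10 + A)
P(V, K) = 4 + 5*K/2 (P(V, K) = 4 - K*(-5)/2 = 4 - (-5*K)/2 = 4 - (-5)*K/2 = 4 + 5*K/2)
I(r, F) = 19 - r (I(r, F) = (10 + 9) - r = 19 - r)
(I(P(11, -12), -157) - 8699)/(-33010 + (-4305 - 1*(-22504))) = ((19 - (4 + (5/2)*(-12))) - 8699)/(-33010 + (-4305 - 1*(-22504))) = ((19 - (4 - 30)) - 8699)/(-33010 + (-4305 + 22504)) = ((19 - 1*(-26)) - 8699)/(-33010 + 18199) = ((19 + 26) - 8699)/(-14811) = (45 - 8699)*(-1/14811) = -8654*(-1/14811) = 8654/14811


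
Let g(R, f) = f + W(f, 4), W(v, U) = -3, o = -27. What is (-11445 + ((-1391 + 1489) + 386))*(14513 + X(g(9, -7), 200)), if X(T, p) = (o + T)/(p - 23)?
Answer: -28156222204/177 ≈ -1.5907e+8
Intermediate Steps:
g(R, f) = -3 + f (g(R, f) = f - 3 = -3 + f)
X(T, p) = (-27 + T)/(-23 + p) (X(T, p) = (-27 + T)/(p - 23) = (-27 + T)/(-23 + p))
(-11445 + ((-1391 + 1489) + 386))*(14513 + X(g(9, -7), 200)) = (-11445 + ((-1391 + 1489) + 386))*(14513 + (-27 + (-3 - 7))/(-23 + 200)) = (-11445 + (98 + 386))*(14513 + (-27 - 10)/177) = (-11445 + 484)*(14513 + (1/177)*(-37)) = -10961*(14513 - 37/177) = -10961*2568764/177 = -28156222204/177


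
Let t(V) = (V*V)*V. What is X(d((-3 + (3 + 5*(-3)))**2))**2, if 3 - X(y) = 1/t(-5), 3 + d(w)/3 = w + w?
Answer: 141376/15625 ≈ 9.0481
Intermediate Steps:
t(V) = V**3 (t(V) = V**2*V = V**3)
d(w) = -9 + 6*w (d(w) = -9 + 3*(w + w) = -9 + 3*(2*w) = -9 + 6*w)
X(y) = 376/125 (X(y) = 3 - 1/((-5)**3) = 3 - 1/(-125) = 3 - 1*(-1/125) = 3 + 1/125 = 376/125)
X(d((-3 + (3 + 5*(-3)))**2))**2 = (376/125)**2 = 141376/15625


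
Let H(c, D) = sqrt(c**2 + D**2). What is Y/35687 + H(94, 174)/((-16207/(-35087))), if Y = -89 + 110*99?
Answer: 10801/35687 + 70174*sqrt(9778)/16207 ≈ 428.46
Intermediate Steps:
H(c, D) = sqrt(D**2 + c**2)
Y = 10801 (Y = -89 + 10890 = 10801)
Y/35687 + H(94, 174)/((-16207/(-35087))) = 10801/35687 + sqrt(174**2 + 94**2)/((-16207/(-35087))) = 10801*(1/35687) + sqrt(30276 + 8836)/((-16207*(-1/35087))) = 10801/35687 + sqrt(39112)/(16207/35087) = 10801/35687 + (2*sqrt(9778))*(35087/16207) = 10801/35687 + 70174*sqrt(9778)/16207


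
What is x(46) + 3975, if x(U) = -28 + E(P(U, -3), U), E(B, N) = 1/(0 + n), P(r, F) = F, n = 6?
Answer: 23683/6 ≈ 3947.2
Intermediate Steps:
E(B, N) = ⅙ (E(B, N) = 1/(0 + 6) = 1/6 = ⅙)
x(U) = -167/6 (x(U) = -28 + ⅙ = -167/6)
x(46) + 3975 = -167/6 + 3975 = 23683/6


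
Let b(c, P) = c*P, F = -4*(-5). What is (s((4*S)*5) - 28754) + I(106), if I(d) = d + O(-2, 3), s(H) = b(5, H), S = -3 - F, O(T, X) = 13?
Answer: -30935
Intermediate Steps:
F = 20
S = -23 (S = -3 - 1*20 = -3 - 20 = -23)
b(c, P) = P*c
s(H) = 5*H (s(H) = H*5 = 5*H)
I(d) = 13 + d (I(d) = d + 13 = 13 + d)
(s((4*S)*5) - 28754) + I(106) = (5*((4*(-23))*5) - 28754) + (13 + 106) = (5*(-92*5) - 28754) + 119 = (5*(-460) - 28754) + 119 = (-2300 - 28754) + 119 = -31054 + 119 = -30935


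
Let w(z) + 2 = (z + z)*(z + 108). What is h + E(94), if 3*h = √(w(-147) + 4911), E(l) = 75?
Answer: 75 + 5*√655/3 ≈ 117.65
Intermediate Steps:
w(z) = -2 + 2*z*(108 + z) (w(z) = -2 + (z + z)*(z + 108) = -2 + (2*z)*(108 + z) = -2 + 2*z*(108 + z))
h = 5*√655/3 (h = √((-2 + 2*(-147)² + 216*(-147)) + 4911)/3 = √((-2 + 2*21609 - 31752) + 4911)/3 = √((-2 + 43218 - 31752) + 4911)/3 = √(11464 + 4911)/3 = √16375/3 = (5*√655)/3 = 5*√655/3 ≈ 42.655)
h + E(94) = 5*√655/3 + 75 = 75 + 5*√655/3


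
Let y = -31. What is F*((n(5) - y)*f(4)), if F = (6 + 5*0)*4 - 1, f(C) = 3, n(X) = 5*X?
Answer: 3864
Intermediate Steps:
F = 23 (F = (6 + 0)*4 - 1 = 6*4 - 1 = 24 - 1 = 23)
F*((n(5) - y)*f(4)) = 23*((5*5 - 1*(-31))*3) = 23*((25 + 31)*3) = 23*(56*3) = 23*168 = 3864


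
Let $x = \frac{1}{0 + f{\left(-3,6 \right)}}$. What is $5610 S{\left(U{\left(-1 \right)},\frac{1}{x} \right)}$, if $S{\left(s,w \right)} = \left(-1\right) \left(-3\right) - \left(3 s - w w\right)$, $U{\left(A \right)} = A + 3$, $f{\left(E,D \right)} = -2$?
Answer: $5610$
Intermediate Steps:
$x = - \frac{1}{2}$ ($x = \frac{1}{0 - 2} = \frac{1}{-2} = - \frac{1}{2} \approx -0.5$)
$U{\left(A \right)} = 3 + A$
$S{\left(s,w \right)} = 3 + w^{2} - 3 s$ ($S{\left(s,w \right)} = 3 - \left(- w^{2} + 3 s\right) = 3 + w^{2} - 3 s$)
$5610 S{\left(U{\left(-1 \right)},\frac{1}{x} \right)} = 5610 \left(3 + \left(\frac{1}{- \frac{1}{2}}\right)^{2} - 3 \left(3 - 1\right)\right) = 5610 \left(3 + \left(-2\right)^{2} - 6\right) = 5610 \left(3 + 4 - 6\right) = 5610 \cdot 1 = 5610$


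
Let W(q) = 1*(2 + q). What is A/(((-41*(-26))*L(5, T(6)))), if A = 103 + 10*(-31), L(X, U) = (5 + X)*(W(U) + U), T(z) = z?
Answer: -207/149240 ≈ -0.0013870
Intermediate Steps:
W(q) = 2 + q
L(X, U) = (2 + 2*U)*(5 + X) (L(X, U) = (5 + X)*((2 + U) + U) = (5 + X)*(2 + 2*U) = (2 + 2*U)*(5 + X))
A = -207 (A = 103 - 310 = -207)
A/(((-41*(-26))*L(5, T(6)))) = -207*1/(1066*(10 + 2*5 + 10*6 + 2*6*5)) = -207*1/(1066*(10 + 10 + 60 + 60)) = -207/(1066*140) = -207/149240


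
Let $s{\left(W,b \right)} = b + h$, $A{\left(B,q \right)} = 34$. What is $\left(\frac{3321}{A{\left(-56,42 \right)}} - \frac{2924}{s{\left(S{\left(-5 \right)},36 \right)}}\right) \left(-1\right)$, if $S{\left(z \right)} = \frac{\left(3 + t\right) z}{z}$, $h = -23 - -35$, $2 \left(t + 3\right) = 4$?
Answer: $- \frac{7499}{204} \approx -36.76$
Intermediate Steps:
$t = -1$ ($t = -3 + \frac{1}{2} \cdot 4 = -3 + 2 = -1$)
$h = 12$ ($h = -23 + 35 = 12$)
$S{\left(z \right)} = 2$ ($S{\left(z \right)} = \frac{\left(3 - 1\right) z}{z} = \frac{2 z}{z} = 2$)
$s{\left(W,b \right)} = 12 + b$ ($s{\left(W,b \right)} = b + 12 = 12 + b$)
$\left(\frac{3321}{A{\left(-56,42 \right)}} - \frac{2924}{s{\left(S{\left(-5 \right)},36 \right)}}\right) \left(-1\right) = \left(\frac{3321}{34} - \frac{2924}{12 + 36}\right) \left(-1\right) = \left(3321 \cdot \frac{1}{34} - \frac{2924}{48}\right) \left(-1\right) = \left(\frac{3321}{34} - \frac{731}{12}\right) \left(-1\right) = \frac{7499}{204} \left(-1\right) = - \frac{7499}{204}$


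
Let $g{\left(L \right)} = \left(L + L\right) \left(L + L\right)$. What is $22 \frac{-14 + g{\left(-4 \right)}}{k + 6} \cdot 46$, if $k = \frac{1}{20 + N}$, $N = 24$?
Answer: $\frac{445280}{53} \approx 8401.5$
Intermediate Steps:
$g{\left(L \right)} = 4 L^{2}$ ($g{\left(L \right)} = 2 L 2 L = 4 L^{2}$)
$k = \frac{1}{44}$ ($k = \frac{1}{20 + 24} = \frac{1}{44} \approx 0.022727$)
$22 \frac{-14 + g{\left(-4 \right)}}{k + 6} \cdot 46 = 22 \frac{-14 + 4 \left(-4\right)^{2}}{\frac{1}{44} + 6} \cdot 46 = 22 \frac{-14 + 4 \cdot 16}{\frac{265}{44}} \cdot 46 = 22 \left(-14 + 64\right) \frac{44}{265} \cdot 46 = 22 \cdot 50 \cdot \frac{44}{265} \cdot 46 = 22 \cdot \frac{440}{53} \cdot 46 = \frac{9680}{53} \cdot 46 = \frac{445280}{53}$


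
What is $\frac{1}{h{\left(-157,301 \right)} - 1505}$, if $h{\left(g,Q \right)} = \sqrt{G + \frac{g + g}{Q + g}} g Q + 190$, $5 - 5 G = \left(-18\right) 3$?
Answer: $\frac{473400}{7733032360687} - \frac{283542 \sqrt{34630}}{7733032360687} \approx -6.7621 \cdot 10^{-6}$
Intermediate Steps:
$G = \frac{59}{5}$ ($G = 1 - \frac{\left(-18\right) 3}{5} = 1 - - \frac{54}{5} = 1 + \frac{54}{5} = \frac{59}{5} \approx 11.8$)
$h{\left(g,Q \right)} = 190 + Q g \sqrt{\frac{59}{5} + \frac{2 g}{Q + g}}$ ($h{\left(g,Q \right)} = \sqrt{\frac{59}{5} + \frac{g + g}{Q + g}} g Q + 190 = \sqrt{\frac{59}{5} + \frac{2 g}{Q + g}} g Q + 190 = g \sqrt{\frac{59}{5} + \frac{2 g}{Q + g}} Q + 190 = Q g \sqrt{\frac{59}{5} + \frac{2 g}{Q + g}} + 190 = 190 + Q g \sqrt{\frac{59}{5} + \frac{2 g}{Q + g}}$)
$\frac{1}{h{\left(-157,301 \right)} - 1505} = \frac{1}{\left(190 + \frac{1}{5} \cdot 301 \left(-157\right) \sqrt{5} \sqrt{\frac{59 \cdot 301 + 69 \left(-157\right)}{301 - 157}}\right) - 1505} = \frac{1}{\left(190 + \frac{1}{5} \cdot 301 \left(-157\right) \sqrt{5} \sqrt{\frac{17759 - 10833}{144}}\right) + \left(-22001 + 20496\right)} = \frac{1}{\left(190 + \frac{1}{5} \cdot 301 \left(-157\right) \sqrt{5} \sqrt{\frac{1}{144} \cdot 6926}\right) - 1505} = \frac{1}{\left(190 + \frac{1}{5} \cdot 301 \left(-157\right) \sqrt{5} \sqrt{\frac{3463}{72}}\right) - 1505} = \frac{1}{\left(190 + \frac{1}{5} \cdot 301 \left(-157\right) \sqrt{5} \frac{\sqrt{6926}}{12}\right) - 1505} = \frac{1}{\left(190 - \frac{47257 \sqrt{34630}}{60}\right) - 1505} = \frac{1}{-1315 - \frac{47257 \sqrt{34630}}{60}}$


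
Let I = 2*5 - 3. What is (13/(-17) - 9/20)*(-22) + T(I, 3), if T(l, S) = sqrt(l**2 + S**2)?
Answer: 4543/170 + sqrt(58) ≈ 34.339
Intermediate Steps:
I = 7 (I = 10 - 3 = 7)
T(l, S) = sqrt(S**2 + l**2)
(13/(-17) - 9/20)*(-22) + T(I, 3) = (13/(-17) - 9/20)*(-22) + sqrt(3**2 + 7**2) = (13*(-1/17) - 9*1/20)*(-22) + sqrt(9 + 49) = (-13/17 - 9/20)*(-22) + sqrt(58) = -413/340*(-22) + sqrt(58) = 4543/170 + sqrt(58)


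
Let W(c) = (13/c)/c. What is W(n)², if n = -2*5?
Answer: 169/10000 ≈ 0.016900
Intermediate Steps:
n = -10
W(c) = 13/c²
W(n)² = (13/(-10)²)² = (13*(1/100))² = (13/100)² = 169/10000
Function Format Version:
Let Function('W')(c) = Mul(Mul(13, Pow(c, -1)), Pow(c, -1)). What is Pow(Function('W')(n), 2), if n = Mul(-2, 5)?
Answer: Rational(169, 10000) ≈ 0.016900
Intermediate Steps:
n = -10
Function('W')(c) = Mul(13, Pow(c, -2))
Pow(Function('W')(n), 2) = Pow(Mul(13, Pow(-10, -2)), 2) = Pow(Mul(13, Rational(1, 100)), 2) = Pow(Rational(13, 100), 2) = Rational(169, 10000)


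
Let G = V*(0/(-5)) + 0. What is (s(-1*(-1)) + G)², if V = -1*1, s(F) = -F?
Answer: 1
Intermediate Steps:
V = -1
G = 0 (G = -0/(-5) + 0 = -0*(-1)/5 + 0 = -1*0 + 0 = 0 + 0 = 0)
(s(-1*(-1)) + G)² = (-(-1)*(-1) + 0)² = (-1*1 + 0)² = (-1 + 0)² = (-1)² = 1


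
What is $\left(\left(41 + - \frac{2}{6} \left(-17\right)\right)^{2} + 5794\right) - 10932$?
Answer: $- \frac{26642}{9} \approx -2960.2$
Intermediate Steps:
$\left(\left(41 + - \frac{2}{6} \left(-17\right)\right)^{2} + 5794\right) - 10932 = \left(\left(41 + \left(-2\right) \frac{1}{6} \left(-17\right)\right)^{2} + 5794\right) - 10932 = \left(\left(41 - - \frac{17}{3}\right)^{2} + 5794\right) - 10932 = \left(\left(41 + \frac{17}{3}\right)^{2} + 5794\right) - 10932 = \left(\left(\frac{140}{3}\right)^{2} + 5794\right) - 10932 = \left(\frac{19600}{9} + 5794\right) - 10932 = \frac{71746}{9} - 10932 = - \frac{26642}{9}$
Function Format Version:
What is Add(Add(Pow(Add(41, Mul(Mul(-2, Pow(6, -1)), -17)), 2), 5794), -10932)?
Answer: Rational(-26642, 9) ≈ -2960.2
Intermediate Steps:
Add(Add(Pow(Add(41, Mul(Mul(-2, Pow(6, -1)), -17)), 2), 5794), -10932) = Add(Add(Pow(Add(41, Mul(Mul(-2, Rational(1, 6)), -17)), 2), 5794), -10932) = Add(Add(Pow(Add(41, Mul(Rational(-1, 3), -17)), 2), 5794), -10932) = Add(Add(Pow(Add(41, Rational(17, 3)), 2), 5794), -10932) = Add(Add(Pow(Rational(140, 3), 2), 5794), -10932) = Add(Add(Rational(19600, 9), 5794), -10932) = Add(Rational(71746, 9), -10932) = Rational(-26642, 9)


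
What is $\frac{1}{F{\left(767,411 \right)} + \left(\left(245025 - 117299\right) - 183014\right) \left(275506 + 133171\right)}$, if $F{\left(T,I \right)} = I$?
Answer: $- \frac{1}{22594933565} \approx -4.4258 \cdot 10^{-11}$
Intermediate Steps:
$\frac{1}{F{\left(767,411 \right)} + \left(\left(245025 - 117299\right) - 183014\right) \left(275506 + 133171\right)} = \frac{1}{411 + \left(\left(245025 - 117299\right) - 183014\right) \left(275506 + 133171\right)} = \frac{1}{411 + \left(127726 - 183014\right) 408677} = \frac{1}{411 - 22594933976} = \frac{1}{-22594933565} = - \frac{1}{22594933565}$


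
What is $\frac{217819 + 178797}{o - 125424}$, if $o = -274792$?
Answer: $- \frac{49577}{50027} \approx -0.991$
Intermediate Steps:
$\frac{217819 + 178797}{o - 125424} = \frac{217819 + 178797}{-274792 - 125424} = \frac{396616}{-400216} = 396616 \left(- \frac{1}{400216}\right) = - \frac{49577}{50027}$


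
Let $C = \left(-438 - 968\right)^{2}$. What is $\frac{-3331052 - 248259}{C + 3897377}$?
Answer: $- \frac{3579311}{5874213} \approx -0.60933$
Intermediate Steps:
$C = 1976836$ ($C = \left(-1406\right)^{2} = 1976836$)
$\frac{-3331052 - 248259}{C + 3897377} = \frac{-3331052 - 248259}{1976836 + 3897377} = - \frac{3579311}{5874213}$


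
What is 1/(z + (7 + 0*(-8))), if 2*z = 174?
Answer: 1/94 ≈ 0.010638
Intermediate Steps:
z = 87 (z = (½)*174 = 87)
1/(z + (7 + 0*(-8))) = 1/(87 + (7 + 0*(-8))) = 1/(87 + (7 + 0)) = 1/(87 + 7) = 1/94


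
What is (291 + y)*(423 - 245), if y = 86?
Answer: 67106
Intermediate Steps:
(291 + y)*(423 - 245) = (291 + 86)*(423 - 245) = 377*178 = 67106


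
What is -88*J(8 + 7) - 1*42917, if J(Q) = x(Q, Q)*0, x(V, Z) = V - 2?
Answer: -42917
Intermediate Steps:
x(V, Z) = -2 + V
J(Q) = 0 (J(Q) = (-2 + Q)*0 = 0)
-88*J(8 + 7) - 1*42917 = -88*0 - 1*42917 = 0 - 42917 = -42917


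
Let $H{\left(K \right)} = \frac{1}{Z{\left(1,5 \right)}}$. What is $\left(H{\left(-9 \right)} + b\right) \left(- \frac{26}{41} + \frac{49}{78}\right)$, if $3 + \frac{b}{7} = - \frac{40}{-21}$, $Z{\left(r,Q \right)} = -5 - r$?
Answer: $\frac{893}{19188} \approx 0.046539$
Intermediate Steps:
$H{\left(K \right)} = - \frac{1}{6}$ ($H{\left(K \right)} = \frac{1}{-5 - 1} = \frac{1}{-6} = - \frac{1}{6}$)
$b = - \frac{23}{3}$ ($b = -21 + 7 \left(- \frac{40}{-21}\right) = -21 + 7 \left(\left(-40\right) \left(- \frac{1}{21}\right)\right) = -21 + 7 \cdot \frac{40}{21} = -21 + \frac{40}{3} = - \frac{23}{3} \approx -7.6667$)
$\left(H{\left(-9 \right)} + b\right) \left(- \frac{26}{41} + \frac{49}{78}\right) = \left(- \frac{1}{6} - \frac{23}{3}\right) \left(- \frac{26}{41} + \frac{49}{78}\right) = - \frac{47 \left(\left(-26\right) \frac{1}{41} + 49 \cdot \frac{1}{78}\right)}{6} = - \frac{47 \left(- \frac{26}{41} + \frac{49}{78}\right)}{6} = \left(- \frac{47}{6}\right) \left(- \frac{19}{3198}\right) = \frac{893}{19188}$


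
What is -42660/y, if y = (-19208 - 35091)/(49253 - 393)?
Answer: 297766800/7757 ≈ 38387.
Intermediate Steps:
y = -7757/6980 (y = -54299/48860 = -54299*1/48860 = -7757/6980 ≈ -1.1113)
-42660/y = -42660/(-7757/6980) = -42660*(-6980/7757) = 297766800/7757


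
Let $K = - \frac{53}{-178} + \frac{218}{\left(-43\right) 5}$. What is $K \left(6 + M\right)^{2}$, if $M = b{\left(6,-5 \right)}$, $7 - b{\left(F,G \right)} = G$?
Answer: $- \frac{4440258}{19135} \approx -232.05$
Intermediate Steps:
$b{\left(F,G \right)} = 7 - G$
$M = 12$ ($M = 7 - -5 = 7 + 5 = 12$)
$K = - \frac{27409}{38270}$ ($K = \left(-53\right) \left(- \frac{1}{178}\right) + \frac{218}{-215} = \frac{53}{178} + 218 \left(- \frac{1}{215}\right) = \frac{53}{178} - \frac{218}{215} = - \frac{27409}{38270} \approx -0.7162$)
$K \left(6 + M\right)^{2} = - \frac{27409 \left(6 + 12\right)^{2}}{38270} = - \frac{27409 \cdot 18^{2}}{38270} = \left(- \frac{27409}{38270}\right) 324 = - \frac{4440258}{19135}$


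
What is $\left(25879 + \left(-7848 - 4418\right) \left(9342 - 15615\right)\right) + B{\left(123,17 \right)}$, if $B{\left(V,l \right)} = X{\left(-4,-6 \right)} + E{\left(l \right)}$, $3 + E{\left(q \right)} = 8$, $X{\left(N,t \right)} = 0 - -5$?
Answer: $76970507$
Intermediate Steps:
$X{\left(N,t \right)} = 5$ ($X{\left(N,t \right)} = 0 + 5 = 5$)
$E{\left(q \right)} = 5$ ($E{\left(q \right)} = -3 + 8 = 5$)
$B{\left(V,l \right)} = 10$ ($B{\left(V,l \right)} = 5 + 5 = 10$)
$\left(25879 + \left(-7848 - 4418\right) \left(9342 - 15615\right)\right) + B{\left(123,17 \right)} = \left(25879 + \left(-7848 - 4418\right) \left(9342 - 15615\right)\right) + 10 = \left(25879 - -76944618\right) + 10 = \left(25879 + 76944618\right) + 10 = 76970497 + 10 = 76970507$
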